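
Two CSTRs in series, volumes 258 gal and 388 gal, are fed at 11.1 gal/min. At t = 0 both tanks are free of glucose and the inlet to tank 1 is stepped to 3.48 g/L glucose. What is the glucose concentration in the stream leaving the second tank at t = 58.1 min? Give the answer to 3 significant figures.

Time constants: τᵢ = Vᵢ/Q for each well-mixed tank.
τ₁ = 258/11.1 = 23.243 min; τ₂ = 388/11.1 = 34.955 min.
Tank 1: C₁ = C_in(1 − e^(−t/τ₁)). Tank 2 (τ₁ ≠ τ₂): C₂ = C_in[1 − (τ₁ e^(−t/τ₁) − τ₂ e^(−t/τ₂))/(τ₁ − τ₂)].
At t = 58.1: e^(−t/τ₁) = 0.082114, e^(−t/τ₂) = 0.18973.
C₂ = 3.48·[1 − (23.243·0.082114 − 34.955·0.18973)/(-11.712)] = 3.48·0.59668 = 2.0765 g/L.

2.08 g/L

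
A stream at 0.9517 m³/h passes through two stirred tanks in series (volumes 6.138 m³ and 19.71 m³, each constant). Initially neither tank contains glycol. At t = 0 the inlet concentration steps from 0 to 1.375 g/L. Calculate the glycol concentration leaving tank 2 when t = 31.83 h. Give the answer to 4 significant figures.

Species balance on tank i: dCᵢ/dt = (Cᵢ₋₁ − Cᵢ)/τᵢ with τᵢ = Vᵢ/Q.
τ₁ = 6.138/0.9517 = 6.44951 h; τ₂ = 19.71/0.9517 = 20.7103 h.
Tank 1: C₁ = C_in(1 − e^(−t/τ₁)). Tank 2 (τ₁ ≠ τ₂): C₂ = C_in[1 − (τ₁ e^(−t/τ₁) − τ₂ e^(−t/τ₂))/(τ₁ − τ₂)].
At t = 31.83: e^(−t/τ₁) = 0.00718861, e^(−t/τ₂) = 0.215043.
C₂ = 1.375·[1 − (6.44951·0.00718861 − 20.7103·0.215043)/(-14.2608)] = 1.375·0.690953 = 0.950061 g/L.

0.9501 g/L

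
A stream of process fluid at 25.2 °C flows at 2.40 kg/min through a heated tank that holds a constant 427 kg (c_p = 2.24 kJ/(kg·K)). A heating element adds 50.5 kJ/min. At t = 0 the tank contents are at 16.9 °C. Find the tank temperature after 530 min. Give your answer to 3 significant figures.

Unsteady energy balance on the tank contents: M c_p dT/dt = ṁ c_p (T_in − T) + 50.5.
Rearrange: dT/dt = (T_ss − T)/τ with τ = M/ṁ = 177.92 min and T_ss = T_in + Q̇/(ṁ c_p) = 34.594 °C.
This is linear first-order; T(t) = T_ss + (T₀ − T_ss) e^(−t/τ).
T(530) = 34.594 + (-17.694)·e^(−530/177.92) = 34.594 + (-17.694)·0.050848 = 33.694 °C.

33.7 °C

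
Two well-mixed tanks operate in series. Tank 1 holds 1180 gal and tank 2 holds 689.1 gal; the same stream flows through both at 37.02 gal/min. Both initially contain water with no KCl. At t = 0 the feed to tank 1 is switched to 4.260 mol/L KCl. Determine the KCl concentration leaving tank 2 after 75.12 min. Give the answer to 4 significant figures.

3.396 mol/L

Each tank obeys Vᵢ dCᵢ/dt = Q(Cᵢ₋₁ − Cᵢ), so τᵢ = Vᵢ/Q.
τ₁ = 1180/37.02 = 31.8747 min; τ₂ = 689.1/37.02 = 18.6143 min.
Tank 1: C₁ = C_in(1 − e^(−t/τ₁)). Tank 2 (τ₁ ≠ τ₂): C₂ = C_in[1 − (τ₁ e^(−t/τ₁) − τ₂ e^(−t/τ₂))/(τ₁ − τ₂)].
At t = 75.12: e^(−t/τ₁) = 0.0947294, e^(−t/τ₂) = 0.0176748.
C₂ = 4.260·[1 − (31.8747·0.0947294 − 18.6143·0.0176748)/(13.2604)] = 4.260·0.797105 = 3.39567 mol/L.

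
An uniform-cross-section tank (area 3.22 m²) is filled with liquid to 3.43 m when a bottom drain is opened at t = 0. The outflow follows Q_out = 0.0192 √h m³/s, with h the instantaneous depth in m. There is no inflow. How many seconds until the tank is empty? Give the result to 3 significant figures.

621 s

With no inflow, A dh/dt = −0.0192 √h.
Separate and integrate: 2(√h − √h₀) = −(0.0192/A) t.
Set h = 0: 2√h₀ = (0.0192/A) t_empty ⇒ t_empty = 2A√h₀/0.0192.
t_empty = 2·3.22·√3.43/0.0192 = 6.4400·1.8520/0.0192 = 621.20 s.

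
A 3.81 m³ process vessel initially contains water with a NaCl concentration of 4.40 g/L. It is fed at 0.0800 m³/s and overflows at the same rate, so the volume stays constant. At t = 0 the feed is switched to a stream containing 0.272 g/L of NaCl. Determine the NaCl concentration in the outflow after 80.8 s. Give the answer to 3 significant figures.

1.03 g/L

Accumulation = in − out for the solute gives V dC/dt = Q(C_in − C).
Time constant τ = V/Q = 3.81/0.0800 = 47.625 s.
C approaches C_in exponentially: C(t) = C_in + (C₀ − C_in) e^(−t/τ).
C(80.8) = 0.272 + (4.40 − 0.272)·e^(−80.8/47.625) = 0.272 + (4.1280)·0.18331 = 1.0287 g/L.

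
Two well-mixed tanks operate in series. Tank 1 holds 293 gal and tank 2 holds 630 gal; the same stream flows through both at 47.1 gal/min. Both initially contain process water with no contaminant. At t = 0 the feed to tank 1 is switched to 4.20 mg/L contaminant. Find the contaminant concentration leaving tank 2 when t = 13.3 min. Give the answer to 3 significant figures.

1.73 mg/L

Species balance on tank i: dCᵢ/dt = (Cᵢ₋₁ − Cᵢ)/τᵢ with τᵢ = Vᵢ/Q.
τ₁ = 293/47.1 = 6.2208 min; τ₂ = 630/47.1 = 13.376 min.
Tank 1: C₁ = C_in(1 − e^(−t/τ₁)). Tank 2 (τ₁ ≠ τ₂): C₂ = C_in[1 − (τ₁ e^(−t/τ₁) − τ₂ e^(−t/τ₂))/(τ₁ − τ₂)].
At t = 13.3: e^(−t/τ₁) = 0.11789, e^(−t/τ₂) = 0.36997.
C₂ = 4.20·[1 − (6.2208·0.11789 − 13.376·0.36997)/(-7.1550)] = 4.20·0.41086 = 1.7256 mg/L.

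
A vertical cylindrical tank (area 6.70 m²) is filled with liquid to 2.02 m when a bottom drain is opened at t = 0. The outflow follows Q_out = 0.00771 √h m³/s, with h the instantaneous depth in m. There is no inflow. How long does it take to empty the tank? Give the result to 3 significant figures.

2470 s

With no inflow, A dh/dt = −0.00771 √h.
∫ h^(−1/2) dh = −(0.00771/A) ∫ dt, giving 2√h = 2√h₀ − (0.00771/A) t.
Tank is empty when √h = 0: t_empty = 2A√h₀/0.00771.
t_empty = 2·6.70·√2.02/0.00771 = 13.400·1.4213/0.00771 = 2470.2 s.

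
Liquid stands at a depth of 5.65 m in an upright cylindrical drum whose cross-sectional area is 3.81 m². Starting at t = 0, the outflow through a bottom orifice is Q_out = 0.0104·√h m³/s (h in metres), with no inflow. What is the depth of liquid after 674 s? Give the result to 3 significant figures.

With no inflow, A dh/dt = −0.0104 √h.
∫ h^(−1/2) dh = −(0.0104/A) ∫ dt, giving 2√h = 2√h₀ − (0.0104/A) t.
√h = √5.65 − 0.0104·674/(2·3.81) = 2.3770 − 0.91990 = 1.4571.
h = 1.4571² = 2.1231 m.

2.12 m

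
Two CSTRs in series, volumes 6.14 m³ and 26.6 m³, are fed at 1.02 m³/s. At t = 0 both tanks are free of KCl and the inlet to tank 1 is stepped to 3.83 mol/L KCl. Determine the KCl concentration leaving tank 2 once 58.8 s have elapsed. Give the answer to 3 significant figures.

3.31 mol/L

Each tank obeys Vᵢ dCᵢ/dt = Q(Cᵢ₋₁ − Cᵢ), so τᵢ = Vᵢ/Q.
τ₁ = 6.14/1.02 = 6.0196 s; τ₂ = 26.6/1.02 = 26.078 s.
Solving the cascade with C₁(0)=C₂(0)=0 gives C₂(t) = C_in[1 − (τ₁ e^(−t/τ₁) − τ₂ e^(−t/τ₂))/(τ₁ − τ₂)].
At t = 58.8: e^(−t/τ₁) = 5.7250e-05, e^(−t/τ₂) = 0.10490.
C₂ = 3.83·[1 − (6.0196·5.7250e-05 − 26.078·0.10490)/(-20.059)] = 3.83·0.86364 = 3.3077 mol/L.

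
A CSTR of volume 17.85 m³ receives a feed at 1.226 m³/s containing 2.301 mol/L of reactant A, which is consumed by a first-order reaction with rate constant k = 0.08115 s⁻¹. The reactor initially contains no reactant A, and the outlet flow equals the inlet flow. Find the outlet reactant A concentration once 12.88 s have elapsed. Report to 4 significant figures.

0.9017 mol/L

Species balance: V dC/dt = Q C_in − Q C − k V C.
dC/dt = (Q/V) C_in − (Q/V + k) C; effective rate a = Q/V + k = 0.0686835 + 0.08115 = 0.149833 s⁻¹.
C_ss = Q C_in/(Q + kV) = 1.05478 mol/L; C(t) = C_ss + (C₀ − C_ss) e^(−a t).
C(12.88) = 1.05478 + (-1.05478)·e^(−0.149833·12.88) = 1.05478 + (-1.05478)·0.145169 = 0.901655 mol/L.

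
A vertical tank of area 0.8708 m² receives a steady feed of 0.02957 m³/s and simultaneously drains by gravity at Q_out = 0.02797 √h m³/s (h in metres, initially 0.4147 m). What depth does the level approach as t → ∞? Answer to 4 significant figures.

Level balance: A dh/dt = 0.02957 − 0.02797 √h. Setting dh/dt = 0:
Q_in = 0.02797 √h_ss ⇒ √h_ss = 0.02957/0.02797 = 1.05720.
h_ss = 1.05720² = 1.11768 m. (Since h₀ = 0.4147 m < h_ss, the level will rise toward this value.)

1.118 m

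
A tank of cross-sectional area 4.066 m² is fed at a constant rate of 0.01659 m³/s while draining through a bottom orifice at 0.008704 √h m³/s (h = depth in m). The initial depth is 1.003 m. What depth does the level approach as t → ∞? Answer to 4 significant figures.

3.633 m

Level balance: A dh/dt = 0.01659 − 0.008704 √h. Setting dh/dt = 0:
Q_in = 0.008704 √h_ss ⇒ √h_ss = 0.01659/0.008704 = 1.90602.
h_ss = 1.90602² = 3.63291 m. (Since h₀ = 1.003 m < h_ss, the level will rise toward this value.)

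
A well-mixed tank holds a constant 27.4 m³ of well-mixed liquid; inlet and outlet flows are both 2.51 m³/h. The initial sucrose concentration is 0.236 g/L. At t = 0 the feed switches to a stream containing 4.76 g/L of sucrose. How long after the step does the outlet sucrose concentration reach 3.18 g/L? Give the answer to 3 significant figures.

Mass balance on the solute (V constant): V dC/dt = Q(C_in − C), so τ = V/Q = 10.916 h.
C(t) = C_in + (C₀ − C_in) e^(−t/τ). Set C = 3.18 and solve for t:
e^(−t/τ) = (C − C_in)/(C₀ − C_in) = (3.18 − 4.76)/(0.236 − 4.76) = 0.34925
t = −τ ln(…) = 10.916 × 1.0520 = 11.484 h.

11.5 h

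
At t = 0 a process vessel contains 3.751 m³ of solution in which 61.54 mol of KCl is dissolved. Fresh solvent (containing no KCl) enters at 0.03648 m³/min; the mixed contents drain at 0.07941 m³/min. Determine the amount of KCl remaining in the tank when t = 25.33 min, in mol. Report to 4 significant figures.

Let m(t) be the amount of KCl. Volume: V(t) = V₀ + (Q_in − Q_out) t = 3.751 − 0.0429300 t; V(25.33) = 2.66358 m³.
No KCl enters, so dm/dt = −Q_out · (m/V).
Separate: dm/m = −Q_out dt/V(t) ⇒ ln(m/m₀) = −(Q_out/(Q_in−Q_out)) ln(V/V₀).
m = m₀ (V₀/V)^(Q_out/(Q_in−Q_out)) = 61.54 × (3.751/2.66358)^(-1.84976) = 32.6689 mol.

32.67 mol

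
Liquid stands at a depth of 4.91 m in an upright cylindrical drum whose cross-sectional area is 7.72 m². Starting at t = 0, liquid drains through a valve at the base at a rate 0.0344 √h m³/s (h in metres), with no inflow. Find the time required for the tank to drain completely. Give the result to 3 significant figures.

A dh/dt = −Q_out = −0.0344 √h.
Separate and integrate: 2(√h − √h₀) = −(0.0344/A) t.
Set h = 0: 2√h₀ = (0.0344/A) t_empty ⇒ t_empty = 2A√h₀/0.0344.
t_empty = 2·7.72·√4.91/0.0344 = 15.440·2.2159/0.0344 = 994.56 s.

995 s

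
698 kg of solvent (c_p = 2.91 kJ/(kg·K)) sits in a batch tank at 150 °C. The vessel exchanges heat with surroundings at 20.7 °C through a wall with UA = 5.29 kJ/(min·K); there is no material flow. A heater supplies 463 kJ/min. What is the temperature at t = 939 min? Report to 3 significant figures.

Unsteady energy balance on the tank contents: M c_p dT/dt = −UA(T − T_amb) + Q̇.
dT/dt = (T_ss − T)/τ with T_ss = T_amb + Q̇/UA = 20.7 + 463/5.29 = 108.22 °C, τ = M c_p/UA = 698·2.91/5.29 = 383.97 min.
T approaches T_ss exponentially: T(t) = T_ss + (T₀ − T_ss) e^(−t/τ).
T(939) = 108.22 + (41.776)·0.086680 = 111.84 °C.

112 °C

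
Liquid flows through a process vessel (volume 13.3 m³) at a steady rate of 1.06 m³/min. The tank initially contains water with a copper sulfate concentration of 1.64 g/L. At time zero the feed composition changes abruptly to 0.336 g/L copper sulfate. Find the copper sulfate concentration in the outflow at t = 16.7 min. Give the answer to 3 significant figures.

0.681 g/L

Accumulation = in − out for the solute gives V dC/dt = Q(C_in − C).
Time constant τ = V/Q = 13.3/1.06 = 12.547 min.
This is linear first-order; C(t) = C_in + (C₀ − C_in) e^(−t/τ).
C(16.7) = 0.336 + (1.64 − 0.336)·e^(−16.7/12.547) = 0.336 + (1.3040)·0.26422 = 0.68054 g/L.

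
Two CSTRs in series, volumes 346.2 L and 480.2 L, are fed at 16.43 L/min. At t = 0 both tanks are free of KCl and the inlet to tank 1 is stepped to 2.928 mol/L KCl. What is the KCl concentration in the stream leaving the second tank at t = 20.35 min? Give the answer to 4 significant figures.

Each tank obeys Vᵢ dCᵢ/dt = Q(Cᵢ₋₁ − Cᵢ), so τᵢ = Vᵢ/Q.
τ₁ = 346.2/16.43 = 21.0712 min; τ₂ = 480.2/16.43 = 29.2270 min.
Tank 1: C₁ = C_in(1 − e^(−t/τ₁)). Tank 2 (τ₁ ≠ τ₂): C₂ = C_in[1 − (τ₁ e^(−t/τ₁) − τ₂ e^(−t/τ₂))/(τ₁ − τ₂)].
At t = 20.35: e^(−t/τ₁) = 0.380689, e^(−t/τ₂) = 0.498439.
C₂ = 2.928·[1 − (21.0712·0.380689 − 29.2270·0.498439)/(-8.15581)] = 2.928·0.197343 = 0.577820 mol/L.

0.5778 mol/L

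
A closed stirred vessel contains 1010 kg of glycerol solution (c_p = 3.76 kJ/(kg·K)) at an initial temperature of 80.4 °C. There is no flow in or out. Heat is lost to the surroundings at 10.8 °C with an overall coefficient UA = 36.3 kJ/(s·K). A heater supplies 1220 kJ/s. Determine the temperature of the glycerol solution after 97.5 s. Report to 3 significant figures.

M c_p dT/dt = −UA(T − T_amb) + Q̇.
dT/dt = (T_ss − T)/τ with T_ss = T_amb + Q̇/UA = 10.8 + 1220/36.3 = 44.409 °C, τ = M c_p/UA = 1010·3.76/36.3 = 104.62 s.
T approaches T_ss exponentially: T(t) = T_ss + (T₀ − T_ss) e^(−t/τ).
T(97.5) = 44.409 + (35.991)·0.39378 = 58.581 °C.

58.6 °C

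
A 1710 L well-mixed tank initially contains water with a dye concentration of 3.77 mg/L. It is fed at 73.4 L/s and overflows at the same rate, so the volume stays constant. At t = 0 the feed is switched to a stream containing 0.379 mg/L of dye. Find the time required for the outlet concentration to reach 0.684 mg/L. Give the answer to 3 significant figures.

56.1 s

Species balance: V dC/dt = Q(C_in − C) ⇒ τ = V/Q = 23.297 s.
C(t) = C_in + (C₀ − C_in) e^(−t/τ). Set C = 0.684 and solve for t:
e^(−t/τ) = (C − C_in)/(C₀ − C_in) = (0.684 − 0.379)/(3.77 − 0.379) = 0.089944
t = −τ ln(…) = 23.297 × 2.4086 = 56.112 s.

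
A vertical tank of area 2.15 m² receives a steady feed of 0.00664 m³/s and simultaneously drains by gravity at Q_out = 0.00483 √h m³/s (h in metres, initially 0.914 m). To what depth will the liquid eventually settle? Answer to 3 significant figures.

Level balance: A dh/dt = 0.00664 − 0.00483 √h. Setting dh/dt = 0:
Q_in = 0.00483 √h_ss ⇒ √h_ss = 0.00664/0.00483 = 1.3747.
h_ss = 1.3747² = 1.8899 m. (Since h₀ = 0.914 m < h_ss, the level will rise toward this value.)

1.89 m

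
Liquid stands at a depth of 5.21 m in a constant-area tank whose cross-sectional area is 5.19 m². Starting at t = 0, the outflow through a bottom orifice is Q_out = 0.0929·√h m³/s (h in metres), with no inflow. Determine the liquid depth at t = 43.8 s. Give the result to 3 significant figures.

3.57 m

A dh/dt = −Q_out = −0.0929 √h.
Separate and integrate: 2(√h − √h₀) = −(0.0929/A) t.
√h = √5.21 − 0.0929·43.8/(2·5.19) = 2.2825 − 0.39201 = 1.8905.
h = 1.8905² = 3.5741 m.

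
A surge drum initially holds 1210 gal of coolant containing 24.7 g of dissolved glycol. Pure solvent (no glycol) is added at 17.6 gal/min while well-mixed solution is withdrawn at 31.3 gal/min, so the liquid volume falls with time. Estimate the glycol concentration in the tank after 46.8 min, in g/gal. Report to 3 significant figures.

0.00774 g/gal

Let m(t) be the amount of glycol. Volume: V(t) = V₀ + (Q_in − Q_out) t = 1210 − 13.700 t; V(46.8) = 568.84 gal.
Species balance (pure solvent in): dm/dt = −Q_out · m/V(t).
dm/m = −Q_out dt/(V₀ − 13.700 t); integrating gives ln(m/m₀) = −(Q_out/(Q_in−Q_out)) ln(V/V₀).
m = m₀ (V₀/V)^(Q_out/(Q_in−Q_out)) = 24.7 × (1210/568.84)^(-2.2847) = 4.4034 g.
C = m/V = 4.4034/568.84 = 0.0077411 g/gal.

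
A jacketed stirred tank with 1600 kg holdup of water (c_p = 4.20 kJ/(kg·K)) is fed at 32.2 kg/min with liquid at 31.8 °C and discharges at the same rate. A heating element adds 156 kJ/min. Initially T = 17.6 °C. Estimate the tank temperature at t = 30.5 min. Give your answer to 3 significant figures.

24.6 °C

Unsteady energy balance on the tank contents: M c_p dT/dt = ṁ c_p (T_in − T) + 156.
τ = M/ṁ = 49.689 min; T_ss = T_in + Q̇/(ṁ c_p) = 31.8 + 156/(32.2·4.20) = 32.954 °C.
T approaches T_ss exponentially: T(t) = T_ss + (T₀ − T_ss) e^(−t/τ).
T(30.5) = 32.954 + (-15.354)·e^(−30.5/49.689) = 32.954 + (-15.354)·0.54128 = 24.643 °C.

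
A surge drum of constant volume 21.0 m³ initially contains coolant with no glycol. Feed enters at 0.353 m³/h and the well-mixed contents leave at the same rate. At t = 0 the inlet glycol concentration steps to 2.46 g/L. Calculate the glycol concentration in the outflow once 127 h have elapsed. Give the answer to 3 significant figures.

2.17 g/L

Transient balance on the dissolved component: V dC/dt = Q(C_in − C).
Rewrite as dC/dt + C/τ = C_in/τ, τ = V/Q = 59.490 h.
Solution: C(t) = C_in + (C₀ − C_in) e^(−t/τ).
C(127) = 2.46 + (0 − 2.46)·e^(−127/59.490) = 2.46 + (-2.4600)·0.11827 = 2.1691 g/L.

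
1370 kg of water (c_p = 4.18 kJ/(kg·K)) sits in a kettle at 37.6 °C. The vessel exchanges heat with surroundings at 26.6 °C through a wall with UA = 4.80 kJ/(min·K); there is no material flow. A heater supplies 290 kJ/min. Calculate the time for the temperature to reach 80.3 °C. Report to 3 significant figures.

2380 min

Lumped-capacitance energy balance: M c_p dT/dt = UA(T_amb − T) + Q̇.
τ = M c_p/UA = 1193.0 min; T_ss = T_amb + Q̇/UA = 26.6 + 290/4.80 = 87.017 °C.
T(t) = T_ss + (T₀ − T_ss)e^(−t/τ); set T = 80.3:
t = −τ ln[(T − T_ss)/(T₀ − T_ss)] = −1193.0 · ln(0.13592) = 2380.9 min.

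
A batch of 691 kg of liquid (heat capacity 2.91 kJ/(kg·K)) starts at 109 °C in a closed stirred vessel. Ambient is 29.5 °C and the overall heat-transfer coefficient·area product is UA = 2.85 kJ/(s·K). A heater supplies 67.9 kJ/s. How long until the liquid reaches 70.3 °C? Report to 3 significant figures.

838 s

Energy balance: M c_p dT/dt = −UA(T − T_amb) + Q̇.
τ = M c_p/UA = 705.55 s; T_ss = T_amb + Q̇/UA = 29.5 + 67.9/2.85 = 53.325 °C.
T(t) = T_ss + (T₀ − T_ss)e^(−t/τ); set T = 70.3:
t = −τ ln[(T − T_ss)/(T₀ − T_ss)] = −705.55 · ln(0.30490) = 838.03 s.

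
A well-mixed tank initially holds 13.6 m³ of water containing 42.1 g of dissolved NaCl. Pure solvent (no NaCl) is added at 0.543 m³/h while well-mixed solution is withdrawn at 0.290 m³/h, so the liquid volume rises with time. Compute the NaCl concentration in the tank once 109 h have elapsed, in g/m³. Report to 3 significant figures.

0.287 g/m³

Total volume: dV/dt = Q_in − Q_out = 0.25300 m³/h, so V(t) = 13.6 + 0.25300 t and V(109) = 41.177 m³.
Solute balance: dm/dt = 0 − Q_out C = −Q_out m/V(t).
Separate: dm/m = −Q_out dt/V(t) ⇒ ln(m/m₀) = −(Q_out/(Q_in−Q_out)) ln(V/V₀).
m = m₀ (V₀/V)^(Q_out/(Q_in−Q_out)) = 42.1 × (13.6/41.177)^(1.1462) = 11.825 g.
C = m/V = 11.825/41.177 = 0.28718 g/m³.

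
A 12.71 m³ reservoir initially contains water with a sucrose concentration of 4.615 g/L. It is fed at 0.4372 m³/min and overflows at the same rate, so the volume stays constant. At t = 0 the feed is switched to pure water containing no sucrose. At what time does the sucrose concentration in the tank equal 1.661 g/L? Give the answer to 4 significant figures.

29.71 min

Transient balance on the dissolved component: V dC/dt = Q(C_in − C), so τ = V/Q = 29.0714 min.
C(t) = C_in + (C₀ − C_in) e^(−t/τ). Set C = 1.661 and solve for t:
e^(−t/τ) = (C − C_in)/(C₀ − C_in) = (1.661 − 0)/(4.615 − 0) = 0.359913
t = −τ ln(…) = 29.0714 × 1.02189 = 29.7078 min.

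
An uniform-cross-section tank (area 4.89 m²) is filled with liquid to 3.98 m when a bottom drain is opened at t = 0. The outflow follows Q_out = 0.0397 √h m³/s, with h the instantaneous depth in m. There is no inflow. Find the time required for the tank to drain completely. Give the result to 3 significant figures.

491 s

A dh/dt = −Q_out = −0.0397 √h.
∫ h^(−1/2) dh = −(0.0397/A) ∫ dt, giving 2√h = 2√h₀ − (0.0397/A) t.
Tank is empty when √h = 0: t_empty = 2A√h₀/0.0397.
t_empty = 2·4.89·√3.98/0.0397 = 9.7800·1.9950/0.0397 = 491.46 s.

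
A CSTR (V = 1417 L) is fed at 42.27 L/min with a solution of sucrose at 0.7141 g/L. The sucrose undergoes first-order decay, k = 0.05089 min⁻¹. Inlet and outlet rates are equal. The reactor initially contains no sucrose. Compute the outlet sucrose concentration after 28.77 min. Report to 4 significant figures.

Accumulation = in − out − consumed: V dC/dt = Q C_in − Q C − k V C.
dC/dt = (Q/V) C_in − (Q/V + k) C; effective rate a = Q/V + k = 0.0298306 + 0.05089 = 0.0807206 min⁻¹.
C_ss = Q C_in/(Q + kV) = 0.263898 g/L; C(t) = C_ss + (C₀ − C_ss) e^(−a t).
C(28.77) = 0.263898 + (-0.263898)·e^(−0.0807206·28.77) = 0.263898 + (-0.263898)·0.0980446 = 0.238025 g/L.

0.2380 g/L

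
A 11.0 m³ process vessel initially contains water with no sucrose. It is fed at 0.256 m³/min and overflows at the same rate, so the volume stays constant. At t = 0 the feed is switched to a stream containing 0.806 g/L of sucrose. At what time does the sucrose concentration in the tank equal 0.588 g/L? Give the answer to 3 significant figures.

56.2 min

Species balance: V dC/dt = Q(C_in − C) ⇒ τ = V/Q = 42.969 min.
C(t) = C_in + (C₀ − C_in) e^(−t/τ). Set C = 0.588 and solve for t:
e^(−t/τ) = (C − C_in)/(C₀ − C_in) = (0.588 − 0.806)/(0 − 0.806) = 0.27047
t = −τ ln(…) = 42.969 × 1.3076 = 56.185 min.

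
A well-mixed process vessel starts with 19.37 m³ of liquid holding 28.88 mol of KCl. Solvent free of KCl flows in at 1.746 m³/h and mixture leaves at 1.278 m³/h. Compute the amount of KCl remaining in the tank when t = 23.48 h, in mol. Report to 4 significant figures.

Let m(t) be the amount of KCl. Volume: V(t) = V₀ + (Q_in − Q_out) t = 19.37 + 0.468000 t; V(23.48) = 30.3586 m³.
Solute balance: dm/dt = 0 − Q_out C = −Q_out m/V(t).
dm/m = −Q_out dt/(V₀ + 0.468000 t); integrating gives ln(m/m₀) = −(Q_out/(Q_in−Q_out)) ln(V/V₀).
m = m₀ (V₀/V)^(Q_out/(Q_in−Q_out)) = 28.88 × (19.37/30.3586)^(2.73077) = 8.46604 mol.

8.466 mol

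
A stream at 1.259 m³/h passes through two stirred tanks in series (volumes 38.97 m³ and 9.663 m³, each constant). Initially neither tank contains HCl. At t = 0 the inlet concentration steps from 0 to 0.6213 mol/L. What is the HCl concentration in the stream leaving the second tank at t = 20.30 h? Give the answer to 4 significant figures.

Each tank obeys Vᵢ dCᵢ/dt = Q(Cᵢ₋₁ − Cᵢ), so τᵢ = Vᵢ/Q.
τ₁ = 38.97/1.259 = 30.9531 h; τ₂ = 9.663/1.259 = 7.67514 h.
Solving the cascade with C₁(0)=C₂(0)=0 gives C₂(t) = C_in[1 − (τ₁ e^(−t/τ₁) − τ₂ e^(−t/τ₂))/(τ₁ − τ₂)].
At t = 20.30: e^(−t/τ₁) = 0.519011, e^(−t/τ₂) = 0.0710122.
C₂ = 0.6213·[1 − (30.9531·0.519011 − 7.67514·0.0710122)/(23.2780)] = 0.6213·0.333276 = 0.207065 mol/L.

0.2071 mol/L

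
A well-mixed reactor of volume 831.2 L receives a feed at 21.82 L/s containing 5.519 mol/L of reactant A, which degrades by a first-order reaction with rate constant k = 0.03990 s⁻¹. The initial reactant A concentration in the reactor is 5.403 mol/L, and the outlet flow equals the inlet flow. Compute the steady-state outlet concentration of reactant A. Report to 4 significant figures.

2.190 mol/L

Species balance: V dC/dt = Q C_in − Q C − k V C.
At steady state: 0 = Q C_in − (Q + kV) C_ss, so C_ss = Q C_in/(Q + kV).
C_ss = 21.82·5.519/(21.82 + 0.03990·831.2) = 120.425/54.9849 = 2.19014 mol/L.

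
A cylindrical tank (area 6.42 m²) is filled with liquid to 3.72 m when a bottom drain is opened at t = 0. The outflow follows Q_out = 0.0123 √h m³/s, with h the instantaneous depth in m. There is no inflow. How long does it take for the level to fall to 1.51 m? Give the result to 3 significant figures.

Volume balance on the tank: A dh/dt = −0.0123 √h.
Separate and integrate: 2(√h − √h₀) = −(0.0123/A) t.
t = 2A(√h₀ − √h)/0.0123 = 2·6.42·(√3.72 − √1.51)/0.0123
  = 12.840 × (1.9287 − 1.2288) / 0.0123 = 730.64 s.

731 s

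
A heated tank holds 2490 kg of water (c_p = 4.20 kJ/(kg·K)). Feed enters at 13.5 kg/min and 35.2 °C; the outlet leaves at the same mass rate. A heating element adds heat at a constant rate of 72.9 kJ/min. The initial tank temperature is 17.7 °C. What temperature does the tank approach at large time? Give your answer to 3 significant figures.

36.5 °C

M c_p dT/dt = ṁ c_p (T_in − T) + Q̇.
At steady state dT/dt = 0 ⇒ T_ss = T_in + Q̇/(ṁ c_p) = 35.2 + 72.9/(13.5·4.20) = 36.486 °C.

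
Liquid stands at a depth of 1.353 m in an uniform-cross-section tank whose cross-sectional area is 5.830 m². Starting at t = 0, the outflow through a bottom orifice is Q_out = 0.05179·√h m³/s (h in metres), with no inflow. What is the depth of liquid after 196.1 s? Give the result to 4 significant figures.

Mass balance (ρ constant): A dh/dt = −0.05179 √h.
∫ h^(−1/2) dh = −(0.05179/A) ∫ dt, giving 2√h = 2√h₀ − (0.05179/A) t.
√h = √1.353 − 0.05179·196.1/(2·5.830) = 1.16319 − 0.871014 = 0.292172.
h = 0.292172² = 0.0853643 m.

0.08536 m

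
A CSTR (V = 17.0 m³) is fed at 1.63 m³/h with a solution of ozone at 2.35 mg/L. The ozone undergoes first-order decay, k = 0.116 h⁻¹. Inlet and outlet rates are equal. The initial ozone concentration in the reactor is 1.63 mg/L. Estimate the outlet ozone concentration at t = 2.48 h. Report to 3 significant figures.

1.40 mg/L

V dC/dt = Q(C_in − C) − k V C.
dC/dt = (Q/V) C_in − (Q/V + k) C; effective rate a = Q/V + k = 0.095882 + 0.116 = 0.21188 h⁻¹.
C_ss = Q C_in/(Q + kV) = 1.0634 mg/L; C(t) = C_ss + (C₀ − C_ss) e^(−a t).
C(2.48) = 1.0634 + (0.56656)·e^(−0.21188·2.48) = 1.0634 + (0.56656)·0.59128 = 1.3984 mg/L.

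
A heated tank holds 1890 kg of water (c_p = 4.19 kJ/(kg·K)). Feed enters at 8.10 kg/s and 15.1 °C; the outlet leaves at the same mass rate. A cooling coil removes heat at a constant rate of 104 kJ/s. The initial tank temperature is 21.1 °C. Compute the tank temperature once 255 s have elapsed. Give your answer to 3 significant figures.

15.1 °C

First-law balance (no shaft work): M c_p dT/dt = ṁ c_p (T_in − T) − 104.
Rearrange: dT/dt = (T_ss − T)/τ with τ = M/ṁ = 233.33 s and T_ss = T_in − Q̇/(ṁ c_p) = 12.036 °C.
T approaches T_ss exponentially: T(t) = T_ss + (T₀ − T_ss) e^(−t/τ).
T(255) = 12.036 + (9.0643)·e^(−255/233.33) = 12.036 + (9.0643)·0.33526 = 15.075 °C.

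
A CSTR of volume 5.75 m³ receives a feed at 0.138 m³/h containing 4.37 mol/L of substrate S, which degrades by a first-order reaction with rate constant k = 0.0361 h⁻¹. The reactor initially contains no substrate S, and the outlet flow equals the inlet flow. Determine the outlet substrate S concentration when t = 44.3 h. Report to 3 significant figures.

1.62 mol/L

Accumulation = in − out − consumed: V dC/dt = Q C_in − Q C − k V C.
This is linear with rate a = Q/V + k = 0.060100 h⁻¹.
C_ss = Q C_in/(Q + kV) = 1.7451 mol/L; C(t) = C_ss + (C₀ − C_ss) e^(−a t).
C(44.3) = 1.7451 + (-1.7451)·e^(−0.060100·44.3) = 1.7451 + (-1.7451)·0.069778 = 1.6233 mol/L.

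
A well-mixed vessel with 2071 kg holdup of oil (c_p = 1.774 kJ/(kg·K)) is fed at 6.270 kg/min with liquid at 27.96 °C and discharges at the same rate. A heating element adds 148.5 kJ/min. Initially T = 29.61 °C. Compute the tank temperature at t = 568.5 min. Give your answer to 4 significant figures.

Heat balance on the well-mixed liquid: M c_p dT/dt = ṁ c_p (T_in − T) + 148.5.
τ = M/ṁ = 330.303 min; T_ss = T_in + Q̇/(ṁ c_p) = 27.96 + 148.5/(6.270·1.774) = 41.3107 °C.
T approaches T_ss exponentially: T(t) = T_ss + (T₀ − T_ss) e^(−t/τ).
T(568.5) = 41.3107 + (-11.7007)·e^(−568.5/330.303) = 41.3107 + (-11.7007)·0.178861 = 39.2179 °C.

39.22 °C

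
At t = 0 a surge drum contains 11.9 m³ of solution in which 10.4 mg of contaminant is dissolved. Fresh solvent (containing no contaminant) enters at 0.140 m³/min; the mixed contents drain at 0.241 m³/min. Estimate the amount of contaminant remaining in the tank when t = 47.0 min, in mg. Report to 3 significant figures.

3.09 mg

Total volume: dV/dt = Q_in − Q_out = -0.10100 m³/min, so V(t) = 11.9 − 0.10100 t and V(47.0) = 7.1530 m³.
No contaminant enters, so dm/dt = −Q_out · (m/V).
Separate: dm/m = −Q_out dt/V(t) ⇒ ln(m/m₀) = −(Q_out/(Q_in−Q_out)) ln(V/V₀).
m = m₀ (V₀/V)^(Q_out/(Q_in−Q_out)) = 10.4 × (11.9/7.1530)^(-2.3861) = 3.0871 mg.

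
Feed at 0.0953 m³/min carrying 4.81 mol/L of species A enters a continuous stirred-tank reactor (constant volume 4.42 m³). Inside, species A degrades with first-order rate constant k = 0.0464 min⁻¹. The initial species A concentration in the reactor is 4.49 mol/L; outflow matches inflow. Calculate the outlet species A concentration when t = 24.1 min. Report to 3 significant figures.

2.10 mol/L

V dC/dt = Q(C_in − C) − k V C.
dC/dt = (Q/V) C_in − (Q/V + k) C; effective rate a = Q/V + k = 0.021561 + 0.0464 = 0.067961 min⁻¹.
C_ss = Q C_in/(Q + kV) = 1.5260 mol/L; C(t) = C_ss + (C₀ − C_ss) e^(−a t).
C(24.1) = 1.5260 + (2.9640)·e^(−0.067961·24.1) = 1.5260 + (2.9640)·0.19440 = 2.1022 mol/L.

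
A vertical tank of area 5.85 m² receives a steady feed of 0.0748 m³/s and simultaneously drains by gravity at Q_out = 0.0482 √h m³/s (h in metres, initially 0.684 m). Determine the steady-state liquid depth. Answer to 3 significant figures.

2.41 m

Level balance: A dh/dt = 0.0748 − 0.0482 √h. Setting dh/dt = 0:
Q_in = 0.0482 √h_ss ⇒ √h_ss = 0.0748/0.0482 = 1.5519.
h_ss = 1.5519² = 2.4083 m. (Since h₀ = 0.684 m < h_ss, the level will rise toward this value.)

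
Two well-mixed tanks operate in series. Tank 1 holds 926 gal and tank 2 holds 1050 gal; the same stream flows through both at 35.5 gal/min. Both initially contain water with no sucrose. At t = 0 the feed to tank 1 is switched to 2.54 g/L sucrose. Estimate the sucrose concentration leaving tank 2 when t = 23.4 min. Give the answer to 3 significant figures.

Each tank obeys Vᵢ dCᵢ/dt = Q(Cᵢ₋₁ − Cᵢ), so τᵢ = Vᵢ/Q.
τ₁ = 926/35.5 = 26.085 min; τ₂ = 1050/35.5 = 29.577 min.
Tank 1: C₁ = C_in(1 − e^(−t/τ₁)). Tank 2 (τ₁ ≠ τ₂): C₂ = C_in[1 − (τ₁ e^(−t/τ₁) − τ₂ e^(−t/τ₂))/(τ₁ − τ₂)].
At t = 23.4: e^(−t/τ₁) = 0.40776, e^(−t/τ₂) = 0.45333.
C₂ = 2.54·[1 − (26.085·0.40776 − 29.577·0.45333)/(-3.4930)] = 2.54·0.20637 = 0.52418 g/L.

0.524 g/L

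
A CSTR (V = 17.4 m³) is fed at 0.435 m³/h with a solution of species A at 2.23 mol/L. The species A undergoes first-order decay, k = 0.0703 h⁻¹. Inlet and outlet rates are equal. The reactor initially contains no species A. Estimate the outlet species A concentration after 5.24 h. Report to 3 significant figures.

V dC/dt = Q(C_in − C) − k V C.
This is linear with rate a = Q/V + k = 0.095300 h⁻¹.
C_ss = Q C_in/(Q + kV) = 0.58499 mol/L; C(t) = C_ss + (C₀ − C_ss) e^(−a t).
C(5.24) = 0.58499 + (-0.58499)·e^(−0.095300·5.24) = 0.58499 + (-0.58499)·0.60691 = 0.22995 mol/L.

0.230 mol/L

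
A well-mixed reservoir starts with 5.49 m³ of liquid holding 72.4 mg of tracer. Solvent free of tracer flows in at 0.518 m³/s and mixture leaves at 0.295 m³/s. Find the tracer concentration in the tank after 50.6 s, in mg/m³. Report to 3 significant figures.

Total volume: dV/dt = Q_in − Q_out = 0.22300 m³/s, so V(t) = 5.49 + 0.22300 t and V(50.6) = 16.774 m³.
Species balance (pure solvent in): dm/dt = −Q_out · m/V(t).
dm/m = −Q_out dt/(V₀ + 0.22300 t); integrating gives ln(m/m₀) = −(Q_out/(Q_in−Q_out)) ln(V/V₀).
m = m₀ (V₀/V)^(Q_out/(Q_in−Q_out)) = 72.4 × (5.49/16.774)^(1.3229) = 16.522 mg.
C = m/V = 16.522/16.774 = 0.98500 mg/m³.

0.985 mg/m³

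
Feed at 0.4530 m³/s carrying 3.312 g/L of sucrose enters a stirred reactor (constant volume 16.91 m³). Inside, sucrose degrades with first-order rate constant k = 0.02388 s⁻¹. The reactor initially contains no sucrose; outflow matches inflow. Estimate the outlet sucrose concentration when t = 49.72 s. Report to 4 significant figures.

Species balance: V dC/dt = Q C_in − Q C − k V C.
This is linear with rate a = Q/V + k = 0.0506689 s⁻¹.
C_ss = Q C_in/(Q + kV) = 1.75107 g/L; C(t) = C_ss + (C₀ − C_ss) e^(−a t).
C(49.72) = 1.75107 + (-1.75107)·e^(−0.0506689·49.72) = 1.75107 + (-1.75107)·0.0805194 = 1.61008 g/L.

1.610 g/L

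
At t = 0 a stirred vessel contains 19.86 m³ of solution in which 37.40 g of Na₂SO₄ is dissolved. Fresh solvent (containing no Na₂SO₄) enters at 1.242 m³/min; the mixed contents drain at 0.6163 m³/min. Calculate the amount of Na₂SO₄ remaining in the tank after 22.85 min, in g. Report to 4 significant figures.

Let m(t) be the amount of Na₂SO₄. Volume: V(t) = V₀ + (Q_in − Q_out) t = 19.86 + 0.625700 t; V(22.85) = 34.1572 m³.
Species balance (pure solvent in): dm/dt = −Q_out · m/V(t).
Separate: dm/m = −Q_out dt/V(t) ⇒ ln(m/m₀) = −(Q_out/(Q_in−Q_out)) ln(V/V₀).
m = m₀ (V₀/V)^(Q_out/(Q_in−Q_out)) = 37.40 × (19.86/34.1572)^(0.984977) = 21.9233 g.

21.92 g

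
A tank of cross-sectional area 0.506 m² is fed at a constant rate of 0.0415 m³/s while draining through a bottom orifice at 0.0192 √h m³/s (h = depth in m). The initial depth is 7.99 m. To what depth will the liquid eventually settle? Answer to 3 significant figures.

4.67 m

Level balance: A dh/dt = 0.0415 − 0.0192 √h. Setting dh/dt = 0:
Q_in = 0.0192 √h_ss ⇒ √h_ss = 0.0415/0.0192 = 2.1615.
h_ss = 2.1615² = 4.6719 m. (Since h₀ = 7.99 m > h_ss, the level will fall toward this value.)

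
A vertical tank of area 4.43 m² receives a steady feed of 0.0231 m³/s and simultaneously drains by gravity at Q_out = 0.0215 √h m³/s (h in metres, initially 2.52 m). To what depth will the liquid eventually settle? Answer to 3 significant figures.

Volume balance on the tank: A dh/dt = Q_in − 0.0215 √h. At steady state dh/dt = 0:
Q_in = 0.0215 √h_ss ⇒ √h_ss = 0.0231/0.0215 = 1.0744.
h_ss = 1.0744² = 1.1544 m. (Since h₀ = 2.52 m > h_ss, the level will fall toward this value.)

1.15 m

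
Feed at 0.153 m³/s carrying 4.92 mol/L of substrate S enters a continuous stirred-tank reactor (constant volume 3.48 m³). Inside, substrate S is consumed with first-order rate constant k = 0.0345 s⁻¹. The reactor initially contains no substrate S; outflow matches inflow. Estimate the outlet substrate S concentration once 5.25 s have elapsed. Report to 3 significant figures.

V dC/dt = Q(C_in − C) − k V C.
This is linear with rate a = Q/V + k = 0.078466 s⁻¹.
C_ss = Q C_in/(Q + kV) = 2.7568 mol/L; C(t) = C_ss + (C₀ − C_ss) e^(−a t).
C(5.25) = 2.7568 + (-2.7568)·e^(−0.078466·5.25) = 2.7568 + (-2.7568)·0.66236 = 0.93079 mol/L.

0.931 mol/L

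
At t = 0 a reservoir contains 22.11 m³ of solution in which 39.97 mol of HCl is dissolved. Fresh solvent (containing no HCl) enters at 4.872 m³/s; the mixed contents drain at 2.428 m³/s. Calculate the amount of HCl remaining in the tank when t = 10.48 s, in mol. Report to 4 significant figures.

18.61 mol

Let m(t) be the amount of HCl. Volume: V(t) = V₀ + (Q_in − Q_out) t = 22.11 + 2.44400 t; V(10.48) = 47.7231 m³.
Species balance (pure solvent in): dm/dt = −Q_out · m/V(t).
dm/m = −Q_out dt/(V₀ + 2.44400 t); integrating gives ln(m/m₀) = −(Q_out/(Q_in−Q_out)) ln(V/V₀).
m = m₀ (V₀/V)^(Q_out/(Q_in−Q_out)) = 39.97 × (22.11/47.7231)^(0.993453) = 18.6115 mol.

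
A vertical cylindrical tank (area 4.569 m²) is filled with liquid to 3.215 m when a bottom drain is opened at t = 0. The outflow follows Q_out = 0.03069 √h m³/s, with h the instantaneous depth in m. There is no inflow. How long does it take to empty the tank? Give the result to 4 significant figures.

533.9 s

Accumulation of liquid (constant cross-section A): A dh/dt = −0.03069 √h.
Separate and integrate: 2(√h − √h₀) = −(0.03069/A) t.
Set h = 0: 2√h₀ = (0.03069/A) t_empty ⇒ t_empty = 2A√h₀/0.03069.
t_empty = 2·4.569·√3.215/0.03069 = 9.13800·1.79304/0.03069 = 533.881 s.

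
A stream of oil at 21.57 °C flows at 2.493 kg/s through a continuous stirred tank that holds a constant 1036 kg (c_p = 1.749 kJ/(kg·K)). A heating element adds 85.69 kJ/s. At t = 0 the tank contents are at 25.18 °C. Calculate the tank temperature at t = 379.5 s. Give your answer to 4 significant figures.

M c_p dT/dt = ṁ c_p (T_in − T) + Q̇.
τ = M/ṁ = 415.564 s; T_ss = T_in + Q̇/(ṁ c_p) = 21.57 + 85.69/(2.493·1.749) = 41.2225 °C.
Solution: T(t) = T_ss + (T₀ − T_ss) e^(−t/τ).
T(379.5) = 41.2225 + (-16.0425)·e^(−379.5/415.564) = 41.2225 + (-16.0425)·0.401231 = 34.7858 °C.

34.79 °C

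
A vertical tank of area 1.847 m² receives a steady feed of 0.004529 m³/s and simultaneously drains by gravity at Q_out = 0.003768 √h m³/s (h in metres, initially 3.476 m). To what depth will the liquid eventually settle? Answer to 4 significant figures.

1.445 m

Level balance: A dh/dt = 0.004529 − 0.003768 √h. Setting dh/dt = 0:
Q_in = 0.003768 √h_ss ⇒ √h_ss = 0.004529/0.003768 = 1.20196.
h_ss = 1.20196² = 1.44472 m. (Since h₀ = 3.476 m > h_ss, the level will fall toward this value.)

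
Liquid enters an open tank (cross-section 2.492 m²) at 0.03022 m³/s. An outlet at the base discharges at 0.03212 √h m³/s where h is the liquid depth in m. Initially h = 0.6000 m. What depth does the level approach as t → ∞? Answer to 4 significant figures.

A dh/dt = Q_in − 0.03212 √h. Steady state requires inflow = outflow:
Q_in = 0.03212 √h_ss ⇒ √h_ss = 0.03022/0.03212 = 0.940847.
h_ss = 0.940847² = 0.885193 m. (Since h₀ = 0.6000 m < h_ss, the level will rise toward this value.)

0.8852 m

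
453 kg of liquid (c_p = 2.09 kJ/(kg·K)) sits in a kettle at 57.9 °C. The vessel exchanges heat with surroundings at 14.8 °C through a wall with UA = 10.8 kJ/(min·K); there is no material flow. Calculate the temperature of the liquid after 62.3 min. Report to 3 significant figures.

M c_p dT/dt = −UA(T − T_amb).
dT/dt = (T_ss − T)/τ with T_ss = T_amb = 14.800 °C, τ = M c_p/UA = 453·2.09/10.8 = 87.664 min.
T approaches T_ss exponentially: T(t) = T_ss + (T₀ − T_ss) e^(−t/τ).
T(62.3) = 14.800 + (43.100)·0.49132 = 35.976 °C.

36.0 °C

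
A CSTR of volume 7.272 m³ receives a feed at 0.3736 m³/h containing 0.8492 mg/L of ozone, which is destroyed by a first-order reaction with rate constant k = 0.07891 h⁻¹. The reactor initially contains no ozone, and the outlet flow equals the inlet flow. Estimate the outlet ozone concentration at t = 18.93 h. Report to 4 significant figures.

0.3064 mg/L

Species balance: V dC/dt = Q C_in − Q C − k V C.
This is linear with rate a = Q/V + k = 0.130285 h⁻¹.
C_ss = Q C_in/(Q + kV) = 0.334864 mg/L; C(t) = C_ss + (C₀ − C_ss) e^(−a t).
C(18.93) = 0.334864 + (-0.334864)·e^(−0.130285·18.93) = 0.334864 + (-0.334864)·0.0848986 = 0.306434 mg/L.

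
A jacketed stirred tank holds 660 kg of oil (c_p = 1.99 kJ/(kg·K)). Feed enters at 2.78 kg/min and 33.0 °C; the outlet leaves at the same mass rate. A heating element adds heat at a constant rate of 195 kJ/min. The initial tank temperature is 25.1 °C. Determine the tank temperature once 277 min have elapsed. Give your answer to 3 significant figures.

54.8 °C

M c_p dT/dt = ṁ c_p (T_in − T) + Q̇.
Rearrange: dT/dt = (T_ss − T)/τ with τ = M/ṁ = 237.41 min and T_ss = T_in + Q̇/(ṁ c_p) = 68.248 °C.
This is linear first-order; T(t) = T_ss + (T₀ − T_ss) e^(−t/τ).
T(277) = 68.248 + (-43.148)·e^(−277/237.41) = 68.248 + (-43.148)·0.31137 = 54.813 °C.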